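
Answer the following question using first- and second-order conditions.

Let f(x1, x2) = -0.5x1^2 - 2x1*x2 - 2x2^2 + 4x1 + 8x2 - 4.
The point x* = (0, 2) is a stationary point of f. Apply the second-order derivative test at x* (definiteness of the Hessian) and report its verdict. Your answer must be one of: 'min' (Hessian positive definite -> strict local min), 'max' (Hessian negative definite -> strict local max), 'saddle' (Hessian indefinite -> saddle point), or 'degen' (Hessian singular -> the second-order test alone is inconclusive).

Compute the Hessian H = grad^2 f:
  H = [[-1, -2], [-2, -4]]
Verify stationarity: grad f(x*) = H x* + g = (0, 0).
Eigenvalues of H: -5, 0.
H has a zero eigenvalue (singular; negative semidefinite but not definite), so H is neither positive definite, negative definite, nor indefinite. The second-order test alone is inconclusive -> degen.
(Indeed, f is constant along the null direction of H through x*, so x* is not a strict local extremum.)

degen


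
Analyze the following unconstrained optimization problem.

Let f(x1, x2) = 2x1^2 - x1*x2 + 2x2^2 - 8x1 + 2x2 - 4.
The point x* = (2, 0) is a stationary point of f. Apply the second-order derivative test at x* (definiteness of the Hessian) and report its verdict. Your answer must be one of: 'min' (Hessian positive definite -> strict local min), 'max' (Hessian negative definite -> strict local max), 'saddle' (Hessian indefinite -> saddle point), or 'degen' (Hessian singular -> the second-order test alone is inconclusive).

Compute the Hessian H = grad^2 f:
  H = [[4, -1], [-1, 4]]
Verify stationarity: grad f(x*) = H x* + g = (0, 0).
Eigenvalues of H: 3, 5.
Both eigenvalues > 0, so H is positive definite -> x* is a strict local min.

min


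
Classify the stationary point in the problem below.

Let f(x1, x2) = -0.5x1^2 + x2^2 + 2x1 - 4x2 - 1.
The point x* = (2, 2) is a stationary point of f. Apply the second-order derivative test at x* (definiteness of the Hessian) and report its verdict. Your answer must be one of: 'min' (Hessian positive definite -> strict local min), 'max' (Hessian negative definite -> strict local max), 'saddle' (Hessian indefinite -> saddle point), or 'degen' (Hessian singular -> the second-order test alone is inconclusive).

Compute the Hessian H = grad^2 f:
  H = [[-1, 0], [0, 2]]
Verify stationarity: grad f(x*) = H x* + g = (0, 0).
Eigenvalues of H: -1, 2.
Eigenvalues have mixed signs, so H is indefinite -> x* is a saddle point.

saddle


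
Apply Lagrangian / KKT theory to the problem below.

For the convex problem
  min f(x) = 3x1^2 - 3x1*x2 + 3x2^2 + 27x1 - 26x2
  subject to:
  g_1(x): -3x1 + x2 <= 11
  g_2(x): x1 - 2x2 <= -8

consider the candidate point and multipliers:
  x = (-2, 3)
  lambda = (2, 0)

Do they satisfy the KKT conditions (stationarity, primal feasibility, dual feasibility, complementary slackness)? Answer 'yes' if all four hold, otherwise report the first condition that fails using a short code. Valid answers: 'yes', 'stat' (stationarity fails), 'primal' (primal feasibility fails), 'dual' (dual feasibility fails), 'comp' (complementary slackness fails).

Gradient of f: grad f(x) = Q x + c = (6, -2)
Constraint values g_i(x) = a_i^T x - b_i:
  g_1((-2, 3)) = -2
  g_2((-2, 3)) = 0
Stationarity residual: grad f(x) + sum_i lambda_i a_i = (0, 0)
  -> stationarity OK
Primal feasibility (all g_i <= 0): OK
Dual feasibility (all lambda_i >= 0): OK
Complementary slackness (lambda_i * g_i(x) = 0 for all i): FAILS

Verdict: the first failing condition is complementary_slackness -> comp.

comp


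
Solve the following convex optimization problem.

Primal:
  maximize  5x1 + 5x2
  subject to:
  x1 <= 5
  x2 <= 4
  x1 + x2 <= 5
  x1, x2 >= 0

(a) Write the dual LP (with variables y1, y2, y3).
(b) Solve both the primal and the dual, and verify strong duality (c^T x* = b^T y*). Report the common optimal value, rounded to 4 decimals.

The standard primal-dual pair for 'max c^T x s.t. A x <= b, x >= 0' is:
  Dual:  min b^T y  s.t.  A^T y >= c,  y >= 0.

So the dual LP is:
  minimize  5y1 + 4y2 + 5y3
  subject to:
    y1 + y3 >= 5
    y2 + y3 >= 5
    y1, y2, y3 >= 0

Solving the primal: x* = (1, 4).
  primal value c^T x* = 25.
Solving the dual: y* = (0, 0, 5).
  dual value b^T y* = 25.
Strong duality: c^T x* = b^T y*. Confirmed.

25


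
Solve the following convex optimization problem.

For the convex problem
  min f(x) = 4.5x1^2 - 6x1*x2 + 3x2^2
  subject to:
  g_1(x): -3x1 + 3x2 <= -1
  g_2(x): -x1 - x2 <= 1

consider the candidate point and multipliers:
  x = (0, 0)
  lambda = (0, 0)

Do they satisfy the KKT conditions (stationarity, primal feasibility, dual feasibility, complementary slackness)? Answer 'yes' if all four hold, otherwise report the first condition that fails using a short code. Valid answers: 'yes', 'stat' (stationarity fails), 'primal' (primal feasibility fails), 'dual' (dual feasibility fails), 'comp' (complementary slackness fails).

Gradient of f: grad f(x) = Q x + c = (0, 0)
Constraint values g_i(x) = a_i^T x - b_i:
  g_1((0, 0)) = 1
  g_2((0, 0)) = -1
Stationarity residual: grad f(x) + sum_i lambda_i a_i = (0, 0)
  -> stationarity OK
Primal feasibility (all g_i <= 0): FAILS
Dual feasibility (all lambda_i >= 0): OK
Complementary slackness (lambda_i * g_i(x) = 0 for all i): OK

Verdict: the first failing condition is primal_feasibility -> primal.

primal


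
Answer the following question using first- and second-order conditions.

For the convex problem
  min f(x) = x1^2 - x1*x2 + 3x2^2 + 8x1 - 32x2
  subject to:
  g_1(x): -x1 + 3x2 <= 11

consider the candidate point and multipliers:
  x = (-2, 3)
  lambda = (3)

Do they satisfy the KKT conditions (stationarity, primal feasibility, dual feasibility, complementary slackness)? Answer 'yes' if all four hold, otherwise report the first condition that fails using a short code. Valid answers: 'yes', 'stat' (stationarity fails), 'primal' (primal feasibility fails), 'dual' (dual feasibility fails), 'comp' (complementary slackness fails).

Gradient of f: grad f(x) = Q x + c = (1, -12)
Constraint values g_i(x) = a_i^T x - b_i:
  g_1((-2, 3)) = 0
Stationarity residual: grad f(x) + sum_i lambda_i a_i = (-2, -3)
  -> stationarity FAILS
Primal feasibility (all g_i <= 0): OK
Dual feasibility (all lambda_i >= 0): OK
Complementary slackness (lambda_i * g_i(x) = 0 for all i): OK

Verdict: the first failing condition is stationarity -> stat.

stat


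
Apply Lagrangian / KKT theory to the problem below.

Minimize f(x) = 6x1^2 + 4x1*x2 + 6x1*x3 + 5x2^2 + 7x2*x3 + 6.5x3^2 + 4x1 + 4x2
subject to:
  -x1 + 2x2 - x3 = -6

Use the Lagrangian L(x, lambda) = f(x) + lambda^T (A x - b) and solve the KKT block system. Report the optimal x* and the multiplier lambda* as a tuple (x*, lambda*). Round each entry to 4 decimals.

Form the Lagrangian:
  L(x, lambda) = (1/2) x^T Q x + c^T x + lambda^T (A x - b)
Stationarity (grad_x L = 0): Q x + c + A^T lambda = 0.
Primal feasibility: A x = b.

This gives the KKT block system:
  [ Q   A^T ] [ x     ]   [-c ]
  [ A    0  ] [ lambda ] = [ b ]

Solving the linear system:
  x*      = (-0.0159, -2.2474, 1.521)
  lambda* = (3.9455)
  f(x*)   = 7.3099

x* = (-0.0159, -2.2474, 1.521), lambda* = (3.9455)


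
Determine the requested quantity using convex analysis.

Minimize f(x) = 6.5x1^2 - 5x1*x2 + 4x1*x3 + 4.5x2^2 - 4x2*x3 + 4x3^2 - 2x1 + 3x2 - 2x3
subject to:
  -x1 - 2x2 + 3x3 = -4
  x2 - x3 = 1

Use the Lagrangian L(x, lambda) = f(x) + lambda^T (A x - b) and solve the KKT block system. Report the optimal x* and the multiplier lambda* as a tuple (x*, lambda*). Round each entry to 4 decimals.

Form the Lagrangian:
  L(x, lambda) = (1/2) x^T Q x + c^T x + lambda^T (A x - b)
Stationarity (grad_x L = 0): Q x + c + A^T lambda = 0.
Primal feasibility: A x = b.

This gives the KKT block system:
  [ Q   A^T ] [ x     ]   [-c ]
  [ A    0  ] [ lambda ] = [ b ]

Solving the linear system:
  x*      = (0.85, -0.15, -1.15)
  lambda* = (5.2, 8.4)
  f(x*)   = 6.275

x* = (0.85, -0.15, -1.15), lambda* = (5.2, 8.4)


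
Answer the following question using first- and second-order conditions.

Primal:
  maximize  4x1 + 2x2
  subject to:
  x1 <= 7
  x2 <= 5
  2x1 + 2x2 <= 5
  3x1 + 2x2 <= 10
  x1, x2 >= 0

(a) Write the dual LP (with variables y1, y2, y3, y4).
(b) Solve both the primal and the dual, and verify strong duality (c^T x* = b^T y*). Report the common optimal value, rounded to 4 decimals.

The standard primal-dual pair for 'max c^T x s.t. A x <= b, x >= 0' is:
  Dual:  min b^T y  s.t.  A^T y >= c,  y >= 0.

So the dual LP is:
  minimize  7y1 + 5y2 + 5y3 + 10y4
  subject to:
    y1 + 2y3 + 3y4 >= 4
    y2 + 2y3 + 2y4 >= 2
    y1, y2, y3, y4 >= 0

Solving the primal: x* = (2.5, 0).
  primal value c^T x* = 10.
Solving the dual: y* = (0, 0, 2, 0).
  dual value b^T y* = 10.
Strong duality: c^T x* = b^T y*. Confirmed.

10


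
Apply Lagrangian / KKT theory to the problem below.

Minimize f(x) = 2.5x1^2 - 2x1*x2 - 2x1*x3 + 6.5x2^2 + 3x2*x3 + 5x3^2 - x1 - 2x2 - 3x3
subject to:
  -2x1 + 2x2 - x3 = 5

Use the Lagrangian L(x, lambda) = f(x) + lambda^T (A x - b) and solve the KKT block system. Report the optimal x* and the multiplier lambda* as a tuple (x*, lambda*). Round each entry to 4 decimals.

Form the Lagrangian:
  L(x, lambda) = (1/2) x^T Q x + c^T x + lambda^T (A x - b)
Stationarity (grad_x L = 0): Q x + c + A^T lambda = 0.
Primal feasibility: A x = b.

This gives the KKT block system:
  [ Q   A^T ] [ x     ]   [-c ]
  [ A    0  ] [ lambda ] = [ b ]

Solving the linear system:
  x*      = (-1.4561, 0.7274, -0.6329)
  lambda* = (-4.2348)
  f(x*)   = 11.5371

x* = (-1.4561, 0.7274, -0.6329), lambda* = (-4.2348)


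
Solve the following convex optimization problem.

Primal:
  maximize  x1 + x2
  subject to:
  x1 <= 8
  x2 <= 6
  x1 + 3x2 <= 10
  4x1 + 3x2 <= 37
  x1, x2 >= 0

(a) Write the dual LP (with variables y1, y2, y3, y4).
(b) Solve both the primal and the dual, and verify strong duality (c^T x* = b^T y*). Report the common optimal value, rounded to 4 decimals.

The standard primal-dual pair for 'max c^T x s.t. A x <= b, x >= 0' is:
  Dual:  min b^T y  s.t.  A^T y >= c,  y >= 0.

So the dual LP is:
  minimize  8y1 + 6y2 + 10y3 + 37y4
  subject to:
    y1 + y3 + 4y4 >= 1
    y2 + 3y3 + 3y4 >= 1
    y1, y2, y3, y4 >= 0

Solving the primal: x* = (8, 0.6667).
  primal value c^T x* = 8.6667.
Solving the dual: y* = (0.6667, 0, 0.3333, 0).
  dual value b^T y* = 8.6667.
Strong duality: c^T x* = b^T y*. Confirmed.

8.6667


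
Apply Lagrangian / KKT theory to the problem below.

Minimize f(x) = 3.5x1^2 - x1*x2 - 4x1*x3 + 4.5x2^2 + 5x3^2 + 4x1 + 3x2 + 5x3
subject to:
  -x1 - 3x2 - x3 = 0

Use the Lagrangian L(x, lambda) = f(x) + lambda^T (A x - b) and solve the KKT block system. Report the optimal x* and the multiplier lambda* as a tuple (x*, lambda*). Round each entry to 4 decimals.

Form the Lagrangian:
  L(x, lambda) = (1/2) x^T Q x + c^T x + lambda^T (A x - b)
Stationarity (grad_x L = 0): Q x + c + A^T lambda = 0.
Primal feasibility: A x = b.

This gives the KKT block system:
  [ Q   A^T ] [ x     ]   [-c ]
  [ A    0  ] [ lambda ] = [ b ]

Solving the linear system:
  x*      = (-0.495, 0.3262, -0.4836)
  lambda* = (2.1436)
  f(x*)   = -1.7097

x* = (-0.495, 0.3262, -0.4836), lambda* = (2.1436)


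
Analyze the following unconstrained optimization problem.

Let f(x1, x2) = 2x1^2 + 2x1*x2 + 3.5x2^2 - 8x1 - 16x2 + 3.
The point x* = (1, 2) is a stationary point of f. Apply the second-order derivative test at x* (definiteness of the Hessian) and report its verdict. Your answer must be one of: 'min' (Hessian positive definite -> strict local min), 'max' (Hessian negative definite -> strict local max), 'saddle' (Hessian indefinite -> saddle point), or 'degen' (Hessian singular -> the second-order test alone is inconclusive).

Compute the Hessian H = grad^2 f:
  H = [[4, 2], [2, 7]]
Verify stationarity: grad f(x*) = H x* + g = (0, 0).
Eigenvalues of H: 3, 8.
Both eigenvalues > 0, so H is positive definite -> x* is a strict local min.

min


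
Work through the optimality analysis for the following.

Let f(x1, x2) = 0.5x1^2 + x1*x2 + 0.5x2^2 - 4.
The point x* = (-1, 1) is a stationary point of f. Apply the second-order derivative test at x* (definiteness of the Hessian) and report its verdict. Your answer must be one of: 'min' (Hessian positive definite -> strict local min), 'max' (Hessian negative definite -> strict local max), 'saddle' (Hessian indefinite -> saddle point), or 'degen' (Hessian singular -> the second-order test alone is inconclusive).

Compute the Hessian H = grad^2 f:
  H = [[1, 1], [1, 1]]
Verify stationarity: grad f(x*) = H x* + g = (0, 0).
Eigenvalues of H: 0, 2.
H has a zero eigenvalue (singular; positive semidefinite but not definite), so H is neither positive definite, negative definite, nor indefinite. The second-order test alone is inconclusive -> degen.
(Indeed, f is constant along the null direction of H through x*, so x* is not a strict local extremum.)

degen


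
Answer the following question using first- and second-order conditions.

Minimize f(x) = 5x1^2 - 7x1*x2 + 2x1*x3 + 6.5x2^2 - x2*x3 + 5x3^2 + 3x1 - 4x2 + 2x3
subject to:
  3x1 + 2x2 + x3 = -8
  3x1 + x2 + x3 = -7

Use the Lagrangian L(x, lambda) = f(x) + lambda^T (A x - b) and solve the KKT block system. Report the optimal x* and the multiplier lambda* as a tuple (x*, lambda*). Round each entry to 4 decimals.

Form the Lagrangian:
  L(x, lambda) = (1/2) x^T Q x + c^T x + lambda^T (A x - b)
Stationarity (grad_x L = 0): Q x + c + A^T lambda = 0.
Primal feasibility: A x = b.

This gives the KKT block system:
  [ Q   A^T ] [ x     ]   [-c ]
  [ A    0  ] [ lambda ] = [ b ]

Solving the linear system:
  x*      = (-1.9205, -1, -0.2386)
  lambda* = (0.0909, 3.1364)
  f(x*)   = 10.2216

x* = (-1.9205, -1, -0.2386), lambda* = (0.0909, 3.1364)


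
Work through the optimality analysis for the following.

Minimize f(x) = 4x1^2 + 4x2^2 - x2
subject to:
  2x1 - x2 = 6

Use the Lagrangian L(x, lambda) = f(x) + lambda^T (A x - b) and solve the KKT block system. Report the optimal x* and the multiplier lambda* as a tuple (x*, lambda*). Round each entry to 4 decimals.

Form the Lagrangian:
  L(x, lambda) = (1/2) x^T Q x + c^T x + lambda^T (A x - b)
Stationarity (grad_x L = 0): Q x + c + A^T lambda = 0.
Primal feasibility: A x = b.

This gives the KKT block system:
  [ Q   A^T ] [ x     ]   [-c ]
  [ A    0  ] [ lambda ] = [ b ]

Solving the linear system:
  x*      = (2.45, -1.1)
  lambda* = (-9.8)
  f(x*)   = 29.95

x* = (2.45, -1.1), lambda* = (-9.8)


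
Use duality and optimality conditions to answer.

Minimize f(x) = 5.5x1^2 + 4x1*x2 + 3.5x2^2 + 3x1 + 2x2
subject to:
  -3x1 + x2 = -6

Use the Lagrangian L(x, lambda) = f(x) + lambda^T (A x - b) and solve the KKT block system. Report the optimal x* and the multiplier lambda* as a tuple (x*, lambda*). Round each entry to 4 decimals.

Form the Lagrangian:
  L(x, lambda) = (1/2) x^T Q x + c^T x + lambda^T (A x - b)
Stationarity (grad_x L = 0): Q x + c + A^T lambda = 0.
Primal feasibility: A x = b.

This gives the KKT block system:
  [ Q   A^T ] [ x     ]   [-c ]
  [ A    0  ] [ lambda ] = [ b ]

Solving the linear system:
  x*      = (1.4388, -1.6837)
  lambda* = (4.0306)
  f(x*)   = 12.5663

x* = (1.4388, -1.6837), lambda* = (4.0306)


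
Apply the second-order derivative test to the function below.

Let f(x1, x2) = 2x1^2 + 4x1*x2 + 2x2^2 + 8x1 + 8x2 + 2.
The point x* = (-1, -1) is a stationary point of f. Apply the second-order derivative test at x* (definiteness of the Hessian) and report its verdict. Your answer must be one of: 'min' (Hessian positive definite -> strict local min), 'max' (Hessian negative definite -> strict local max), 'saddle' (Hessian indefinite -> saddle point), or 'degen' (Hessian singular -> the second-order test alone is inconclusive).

Compute the Hessian H = grad^2 f:
  H = [[4, 4], [4, 4]]
Verify stationarity: grad f(x*) = H x* + g = (0, 0).
Eigenvalues of H: 0, 8.
H has a zero eigenvalue (singular; positive semidefinite but not definite), so H is neither positive definite, negative definite, nor indefinite. The second-order test alone is inconclusive -> degen.
(Indeed, f is constant along the null direction of H through x*, so x* is not a strict local extremum.)

degen


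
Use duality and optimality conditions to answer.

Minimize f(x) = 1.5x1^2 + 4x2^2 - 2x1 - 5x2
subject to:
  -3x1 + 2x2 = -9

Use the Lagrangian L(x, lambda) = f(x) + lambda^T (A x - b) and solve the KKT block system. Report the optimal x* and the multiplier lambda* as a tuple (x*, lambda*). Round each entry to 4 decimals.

Form the Lagrangian:
  L(x, lambda) = (1/2) x^T Q x + c^T x + lambda^T (A x - b)
Stationarity (grad_x L = 0): Q x + c + A^T lambda = 0.
Primal feasibility: A x = b.

This gives the KKT block system:
  [ Q   A^T ] [ x     ]   [-c ]
  [ A    0  ] [ lambda ] = [ b ]

Solving the linear system:
  x*      = (3.0238, 0.0357)
  lambda* = (2.3571)
  f(x*)   = 7.494

x* = (3.0238, 0.0357), lambda* = (2.3571)


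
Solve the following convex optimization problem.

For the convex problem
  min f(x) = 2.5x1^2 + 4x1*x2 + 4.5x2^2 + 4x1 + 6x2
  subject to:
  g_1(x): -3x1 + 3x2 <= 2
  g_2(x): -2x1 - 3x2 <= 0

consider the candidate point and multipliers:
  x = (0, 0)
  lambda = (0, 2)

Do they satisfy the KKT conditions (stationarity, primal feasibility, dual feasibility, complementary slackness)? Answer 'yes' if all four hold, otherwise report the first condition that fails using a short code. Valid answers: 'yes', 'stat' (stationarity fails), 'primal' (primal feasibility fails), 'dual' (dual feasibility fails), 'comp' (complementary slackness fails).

Gradient of f: grad f(x) = Q x + c = (4, 6)
Constraint values g_i(x) = a_i^T x - b_i:
  g_1((0, 0)) = -2
  g_2((0, 0)) = 0
Stationarity residual: grad f(x) + sum_i lambda_i a_i = (0, 0)
  -> stationarity OK
Primal feasibility (all g_i <= 0): OK
Dual feasibility (all lambda_i >= 0): OK
Complementary slackness (lambda_i * g_i(x) = 0 for all i): OK

Verdict: yes, KKT holds.

yes


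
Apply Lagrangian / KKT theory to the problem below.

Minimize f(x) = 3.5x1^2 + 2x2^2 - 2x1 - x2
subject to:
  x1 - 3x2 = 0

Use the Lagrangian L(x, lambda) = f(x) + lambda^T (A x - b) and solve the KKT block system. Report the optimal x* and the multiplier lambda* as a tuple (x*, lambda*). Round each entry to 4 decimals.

Form the Lagrangian:
  L(x, lambda) = (1/2) x^T Q x + c^T x + lambda^T (A x - b)
Stationarity (grad_x L = 0): Q x + c + A^T lambda = 0.
Primal feasibility: A x = b.

This gives the KKT block system:
  [ Q   A^T ] [ x     ]   [-c ]
  [ A    0  ] [ lambda ] = [ b ]

Solving the linear system:
  x*      = (0.3134, 0.1045)
  lambda* = (-0.194)
  f(x*)   = -0.3657

x* = (0.3134, 0.1045), lambda* = (-0.194)


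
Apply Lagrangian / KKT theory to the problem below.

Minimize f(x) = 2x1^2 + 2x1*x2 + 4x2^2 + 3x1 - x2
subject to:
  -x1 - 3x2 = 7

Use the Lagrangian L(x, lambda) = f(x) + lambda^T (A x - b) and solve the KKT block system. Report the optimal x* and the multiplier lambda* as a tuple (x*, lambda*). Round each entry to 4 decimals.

Form the Lagrangian:
  L(x, lambda) = (1/2) x^T Q x + c^T x + lambda^T (A x - b)
Stationarity (grad_x L = 0): Q x + c + A^T lambda = 0.
Primal feasibility: A x = b.

This gives the KKT block system:
  [ Q   A^T ] [ x     ]   [-c ]
  [ A    0  ] [ lambda ] = [ b ]

Solving the linear system:
  x*      = (-1.375, -1.875)
  lambda* = (-6.25)
  f(x*)   = 20.75

x* = (-1.375, -1.875), lambda* = (-6.25)


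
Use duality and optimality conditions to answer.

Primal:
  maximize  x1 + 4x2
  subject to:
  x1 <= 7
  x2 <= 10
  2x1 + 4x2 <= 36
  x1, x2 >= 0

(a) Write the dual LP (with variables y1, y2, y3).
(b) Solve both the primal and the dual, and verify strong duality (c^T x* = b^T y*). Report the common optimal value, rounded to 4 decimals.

The standard primal-dual pair for 'max c^T x s.t. A x <= b, x >= 0' is:
  Dual:  min b^T y  s.t.  A^T y >= c,  y >= 0.

So the dual LP is:
  minimize  7y1 + 10y2 + 36y3
  subject to:
    y1 + 2y3 >= 1
    y2 + 4y3 >= 4
    y1, y2, y3 >= 0

Solving the primal: x* = (0, 9).
  primal value c^T x* = 36.
Solving the dual: y* = (0, 0, 1).
  dual value b^T y* = 36.
Strong duality: c^T x* = b^T y*. Confirmed.

36


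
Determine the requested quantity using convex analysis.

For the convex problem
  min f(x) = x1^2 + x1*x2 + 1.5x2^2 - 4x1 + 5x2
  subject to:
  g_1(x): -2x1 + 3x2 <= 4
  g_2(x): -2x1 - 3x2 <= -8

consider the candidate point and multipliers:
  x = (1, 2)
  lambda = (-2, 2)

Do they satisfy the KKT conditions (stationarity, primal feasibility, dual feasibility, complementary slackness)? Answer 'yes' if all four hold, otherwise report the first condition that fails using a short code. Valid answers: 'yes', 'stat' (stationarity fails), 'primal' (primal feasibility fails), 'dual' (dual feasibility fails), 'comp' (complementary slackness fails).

Gradient of f: grad f(x) = Q x + c = (0, 12)
Constraint values g_i(x) = a_i^T x - b_i:
  g_1((1, 2)) = 0
  g_2((1, 2)) = 0
Stationarity residual: grad f(x) + sum_i lambda_i a_i = (0, 0)
  -> stationarity OK
Primal feasibility (all g_i <= 0): OK
Dual feasibility (all lambda_i >= 0): FAILS
Complementary slackness (lambda_i * g_i(x) = 0 for all i): OK

Verdict: the first failing condition is dual_feasibility -> dual.

dual


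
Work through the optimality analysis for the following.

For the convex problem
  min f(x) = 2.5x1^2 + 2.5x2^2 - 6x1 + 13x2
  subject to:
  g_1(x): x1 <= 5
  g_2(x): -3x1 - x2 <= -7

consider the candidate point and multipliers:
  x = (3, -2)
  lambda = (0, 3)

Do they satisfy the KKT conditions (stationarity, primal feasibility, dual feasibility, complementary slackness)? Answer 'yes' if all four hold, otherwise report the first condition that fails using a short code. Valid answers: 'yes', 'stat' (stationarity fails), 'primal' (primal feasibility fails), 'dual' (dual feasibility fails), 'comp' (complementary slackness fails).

Gradient of f: grad f(x) = Q x + c = (9, 3)
Constraint values g_i(x) = a_i^T x - b_i:
  g_1((3, -2)) = -2
  g_2((3, -2)) = 0
Stationarity residual: grad f(x) + sum_i lambda_i a_i = (0, 0)
  -> stationarity OK
Primal feasibility (all g_i <= 0): OK
Dual feasibility (all lambda_i >= 0): OK
Complementary slackness (lambda_i * g_i(x) = 0 for all i): OK

Verdict: yes, KKT holds.

yes


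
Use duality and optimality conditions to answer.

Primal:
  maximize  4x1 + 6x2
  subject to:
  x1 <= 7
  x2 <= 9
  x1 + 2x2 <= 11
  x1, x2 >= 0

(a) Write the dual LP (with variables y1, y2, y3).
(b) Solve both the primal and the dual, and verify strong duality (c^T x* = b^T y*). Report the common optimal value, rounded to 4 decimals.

The standard primal-dual pair for 'max c^T x s.t. A x <= b, x >= 0' is:
  Dual:  min b^T y  s.t.  A^T y >= c,  y >= 0.

So the dual LP is:
  minimize  7y1 + 9y2 + 11y3
  subject to:
    y1 + y3 >= 4
    y2 + 2y3 >= 6
    y1, y2, y3 >= 0

Solving the primal: x* = (7, 2).
  primal value c^T x* = 40.
Solving the dual: y* = (1, 0, 3).
  dual value b^T y* = 40.
Strong duality: c^T x* = b^T y*. Confirmed.

40


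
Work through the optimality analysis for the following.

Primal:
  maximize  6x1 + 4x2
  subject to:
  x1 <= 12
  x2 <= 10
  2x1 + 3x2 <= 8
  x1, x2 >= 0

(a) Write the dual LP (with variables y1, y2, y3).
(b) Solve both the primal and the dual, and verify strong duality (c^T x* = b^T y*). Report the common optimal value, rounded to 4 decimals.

The standard primal-dual pair for 'max c^T x s.t. A x <= b, x >= 0' is:
  Dual:  min b^T y  s.t.  A^T y >= c,  y >= 0.

So the dual LP is:
  minimize  12y1 + 10y2 + 8y3
  subject to:
    y1 + 2y3 >= 6
    y2 + 3y3 >= 4
    y1, y2, y3 >= 0

Solving the primal: x* = (4, 0).
  primal value c^T x* = 24.
Solving the dual: y* = (0, 0, 3).
  dual value b^T y* = 24.
Strong duality: c^T x* = b^T y*. Confirmed.

24


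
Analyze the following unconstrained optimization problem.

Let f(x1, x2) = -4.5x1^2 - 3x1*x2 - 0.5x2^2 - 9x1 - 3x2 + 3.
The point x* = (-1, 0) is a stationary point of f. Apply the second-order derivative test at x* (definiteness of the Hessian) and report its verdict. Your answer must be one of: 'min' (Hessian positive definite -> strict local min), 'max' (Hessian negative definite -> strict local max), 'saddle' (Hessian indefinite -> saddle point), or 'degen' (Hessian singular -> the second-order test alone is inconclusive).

Compute the Hessian H = grad^2 f:
  H = [[-9, -3], [-3, -1]]
Verify stationarity: grad f(x*) = H x* + g = (0, 0).
Eigenvalues of H: -10, 0.
H has a zero eigenvalue (singular; negative semidefinite but not definite), so H is neither positive definite, negative definite, nor indefinite. The second-order test alone is inconclusive -> degen.
(Indeed, f is constant along the null direction of H through x*, so x* is not a strict local extremum.)

degen


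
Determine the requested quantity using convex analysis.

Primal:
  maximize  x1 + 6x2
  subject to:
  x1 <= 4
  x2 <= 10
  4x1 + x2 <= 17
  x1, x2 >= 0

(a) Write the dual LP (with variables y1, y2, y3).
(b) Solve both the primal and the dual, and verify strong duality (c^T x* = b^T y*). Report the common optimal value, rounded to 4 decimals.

The standard primal-dual pair for 'max c^T x s.t. A x <= b, x >= 0' is:
  Dual:  min b^T y  s.t.  A^T y >= c,  y >= 0.

So the dual LP is:
  minimize  4y1 + 10y2 + 17y3
  subject to:
    y1 + 4y3 >= 1
    y2 + y3 >= 6
    y1, y2, y3 >= 0

Solving the primal: x* = (1.75, 10).
  primal value c^T x* = 61.75.
Solving the dual: y* = (0, 5.75, 0.25).
  dual value b^T y* = 61.75.
Strong duality: c^T x* = b^T y*. Confirmed.

61.75


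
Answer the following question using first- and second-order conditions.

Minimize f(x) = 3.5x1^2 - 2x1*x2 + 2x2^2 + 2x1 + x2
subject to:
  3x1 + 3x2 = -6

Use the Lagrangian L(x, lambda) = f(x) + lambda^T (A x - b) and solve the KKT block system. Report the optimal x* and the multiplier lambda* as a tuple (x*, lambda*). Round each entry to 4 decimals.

Form the Lagrangian:
  L(x, lambda) = (1/2) x^T Q x + c^T x + lambda^T (A x - b)
Stationarity (grad_x L = 0): Q x + c + A^T lambda = 0.
Primal feasibility: A x = b.

This gives the KKT block system:
  [ Q   A^T ] [ x     ]   [-c ]
  [ A    0  ] [ lambda ] = [ b ]

Solving the linear system:
  x*      = (-0.8667, -1.1333)
  lambda* = (0.6)
  f(x*)   = 0.3667

x* = (-0.8667, -1.1333), lambda* = (0.6)


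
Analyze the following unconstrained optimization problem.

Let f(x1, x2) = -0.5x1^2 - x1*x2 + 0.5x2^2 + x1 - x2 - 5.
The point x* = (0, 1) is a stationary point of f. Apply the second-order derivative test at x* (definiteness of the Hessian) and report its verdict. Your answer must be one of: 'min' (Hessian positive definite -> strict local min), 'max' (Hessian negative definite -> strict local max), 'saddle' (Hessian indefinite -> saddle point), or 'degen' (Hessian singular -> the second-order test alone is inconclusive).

Compute the Hessian H = grad^2 f:
  H = [[-1, -1], [-1, 1]]
Verify stationarity: grad f(x*) = H x* + g = (0, 0).
Eigenvalues of H: -1.4142, 1.4142.
Eigenvalues have mixed signs, so H is indefinite -> x* is a saddle point.

saddle


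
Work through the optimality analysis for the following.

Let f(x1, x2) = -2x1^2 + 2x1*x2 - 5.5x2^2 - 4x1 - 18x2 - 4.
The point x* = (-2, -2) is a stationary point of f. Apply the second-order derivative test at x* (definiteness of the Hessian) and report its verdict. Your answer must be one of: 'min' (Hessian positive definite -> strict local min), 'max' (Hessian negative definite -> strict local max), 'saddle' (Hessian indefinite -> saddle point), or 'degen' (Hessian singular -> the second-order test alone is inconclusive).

Compute the Hessian H = grad^2 f:
  H = [[-4, 2], [2, -11]]
Verify stationarity: grad f(x*) = H x* + g = (0, 0).
Eigenvalues of H: -11.5311, -3.4689.
Both eigenvalues < 0, so H is negative definite -> x* is a strict local max.

max


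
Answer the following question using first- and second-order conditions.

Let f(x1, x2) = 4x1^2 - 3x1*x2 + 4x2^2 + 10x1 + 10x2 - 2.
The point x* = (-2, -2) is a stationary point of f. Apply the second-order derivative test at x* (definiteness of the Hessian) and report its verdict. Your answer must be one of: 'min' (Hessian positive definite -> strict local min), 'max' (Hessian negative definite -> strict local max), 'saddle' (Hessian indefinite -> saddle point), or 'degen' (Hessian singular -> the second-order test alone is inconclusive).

Compute the Hessian H = grad^2 f:
  H = [[8, -3], [-3, 8]]
Verify stationarity: grad f(x*) = H x* + g = (0, 0).
Eigenvalues of H: 5, 11.
Both eigenvalues > 0, so H is positive definite -> x* is a strict local min.

min


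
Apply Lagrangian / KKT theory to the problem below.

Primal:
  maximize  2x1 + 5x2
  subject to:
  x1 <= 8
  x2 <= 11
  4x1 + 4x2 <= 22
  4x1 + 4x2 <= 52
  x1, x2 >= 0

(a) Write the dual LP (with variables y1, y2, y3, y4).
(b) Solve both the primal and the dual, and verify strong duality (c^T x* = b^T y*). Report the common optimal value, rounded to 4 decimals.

The standard primal-dual pair for 'max c^T x s.t. A x <= b, x >= 0' is:
  Dual:  min b^T y  s.t.  A^T y >= c,  y >= 0.

So the dual LP is:
  minimize  8y1 + 11y2 + 22y3 + 52y4
  subject to:
    y1 + 4y3 + 4y4 >= 2
    y2 + 4y3 + 4y4 >= 5
    y1, y2, y3, y4 >= 0

Solving the primal: x* = (0, 5.5).
  primal value c^T x* = 27.5.
Solving the dual: y* = (0, 0, 1.25, 0).
  dual value b^T y* = 27.5.
Strong duality: c^T x* = b^T y*. Confirmed.

27.5


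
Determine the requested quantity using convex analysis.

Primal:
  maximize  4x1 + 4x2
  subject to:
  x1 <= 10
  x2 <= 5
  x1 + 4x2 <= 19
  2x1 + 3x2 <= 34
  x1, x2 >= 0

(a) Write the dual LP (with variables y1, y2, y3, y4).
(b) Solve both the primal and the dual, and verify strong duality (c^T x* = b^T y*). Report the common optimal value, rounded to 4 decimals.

The standard primal-dual pair for 'max c^T x s.t. A x <= b, x >= 0' is:
  Dual:  min b^T y  s.t.  A^T y >= c,  y >= 0.

So the dual LP is:
  minimize  10y1 + 5y2 + 19y3 + 34y4
  subject to:
    y1 + y3 + 2y4 >= 4
    y2 + 4y3 + 3y4 >= 4
    y1, y2, y3, y4 >= 0

Solving the primal: x* = (10, 2.25).
  primal value c^T x* = 49.
Solving the dual: y* = (3, 0, 1, 0).
  dual value b^T y* = 49.
Strong duality: c^T x* = b^T y*. Confirmed.

49


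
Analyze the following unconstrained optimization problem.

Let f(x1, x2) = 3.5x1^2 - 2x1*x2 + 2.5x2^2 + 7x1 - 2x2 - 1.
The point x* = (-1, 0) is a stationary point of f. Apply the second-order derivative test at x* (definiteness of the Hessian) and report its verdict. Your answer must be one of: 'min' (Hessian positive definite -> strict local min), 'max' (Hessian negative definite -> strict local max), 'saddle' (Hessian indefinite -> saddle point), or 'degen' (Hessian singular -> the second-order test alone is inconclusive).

Compute the Hessian H = grad^2 f:
  H = [[7, -2], [-2, 5]]
Verify stationarity: grad f(x*) = H x* + g = (0, 0).
Eigenvalues of H: 3.7639, 8.2361.
Both eigenvalues > 0, so H is positive definite -> x* is a strict local min.

min


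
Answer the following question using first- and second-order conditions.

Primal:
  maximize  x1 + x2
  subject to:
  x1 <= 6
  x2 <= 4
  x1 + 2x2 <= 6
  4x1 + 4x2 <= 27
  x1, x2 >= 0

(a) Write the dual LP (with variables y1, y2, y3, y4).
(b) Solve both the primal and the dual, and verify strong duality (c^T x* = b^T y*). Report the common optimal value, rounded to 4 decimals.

The standard primal-dual pair for 'max c^T x s.t. A x <= b, x >= 0' is:
  Dual:  min b^T y  s.t.  A^T y >= c,  y >= 0.

So the dual LP is:
  minimize  6y1 + 4y2 + 6y3 + 27y4
  subject to:
    y1 + y3 + 4y4 >= 1
    y2 + 2y3 + 4y4 >= 1
    y1, y2, y3, y4 >= 0

Solving the primal: x* = (6, 0).
  primal value c^T x* = 6.
Solving the dual: y* = (0.5, 0, 0.5, 0).
  dual value b^T y* = 6.
Strong duality: c^T x* = b^T y*. Confirmed.

6


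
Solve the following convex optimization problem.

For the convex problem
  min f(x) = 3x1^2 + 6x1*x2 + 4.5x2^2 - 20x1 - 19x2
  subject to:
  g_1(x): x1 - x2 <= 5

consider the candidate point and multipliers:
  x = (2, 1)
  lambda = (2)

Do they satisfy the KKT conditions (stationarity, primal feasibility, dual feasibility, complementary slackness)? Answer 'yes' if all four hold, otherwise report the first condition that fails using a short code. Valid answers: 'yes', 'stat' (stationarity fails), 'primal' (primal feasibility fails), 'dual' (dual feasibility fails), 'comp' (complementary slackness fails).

Gradient of f: grad f(x) = Q x + c = (-2, 2)
Constraint values g_i(x) = a_i^T x - b_i:
  g_1((2, 1)) = -4
Stationarity residual: grad f(x) + sum_i lambda_i a_i = (0, 0)
  -> stationarity OK
Primal feasibility (all g_i <= 0): OK
Dual feasibility (all lambda_i >= 0): OK
Complementary slackness (lambda_i * g_i(x) = 0 for all i): FAILS

Verdict: the first failing condition is complementary_slackness -> comp.

comp


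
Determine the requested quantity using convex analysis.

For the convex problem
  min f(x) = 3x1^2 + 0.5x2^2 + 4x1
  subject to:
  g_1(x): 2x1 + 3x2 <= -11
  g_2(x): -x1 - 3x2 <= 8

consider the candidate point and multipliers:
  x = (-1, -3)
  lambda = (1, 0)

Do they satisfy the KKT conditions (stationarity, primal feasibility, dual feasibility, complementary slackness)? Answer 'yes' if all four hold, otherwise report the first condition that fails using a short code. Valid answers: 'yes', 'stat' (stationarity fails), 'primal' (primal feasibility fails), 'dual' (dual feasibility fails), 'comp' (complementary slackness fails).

Gradient of f: grad f(x) = Q x + c = (-2, -3)
Constraint values g_i(x) = a_i^T x - b_i:
  g_1((-1, -3)) = 0
  g_2((-1, -3)) = 2
Stationarity residual: grad f(x) + sum_i lambda_i a_i = (0, 0)
  -> stationarity OK
Primal feasibility (all g_i <= 0): FAILS
Dual feasibility (all lambda_i >= 0): OK
Complementary slackness (lambda_i * g_i(x) = 0 for all i): OK

Verdict: the first failing condition is primal_feasibility -> primal.

primal


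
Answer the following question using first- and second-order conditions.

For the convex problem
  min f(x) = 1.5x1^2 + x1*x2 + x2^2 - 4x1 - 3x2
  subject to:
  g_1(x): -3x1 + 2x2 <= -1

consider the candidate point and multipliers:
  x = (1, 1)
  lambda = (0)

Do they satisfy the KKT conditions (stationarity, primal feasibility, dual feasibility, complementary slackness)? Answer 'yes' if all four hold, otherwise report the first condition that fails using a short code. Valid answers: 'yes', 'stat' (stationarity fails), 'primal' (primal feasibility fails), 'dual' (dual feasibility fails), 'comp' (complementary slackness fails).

Gradient of f: grad f(x) = Q x + c = (0, 0)
Constraint values g_i(x) = a_i^T x - b_i:
  g_1((1, 1)) = 0
Stationarity residual: grad f(x) + sum_i lambda_i a_i = (0, 0)
  -> stationarity OK
Primal feasibility (all g_i <= 0): OK
Dual feasibility (all lambda_i >= 0): OK
Complementary slackness (lambda_i * g_i(x) = 0 for all i): OK

Verdict: yes, KKT holds.

yes


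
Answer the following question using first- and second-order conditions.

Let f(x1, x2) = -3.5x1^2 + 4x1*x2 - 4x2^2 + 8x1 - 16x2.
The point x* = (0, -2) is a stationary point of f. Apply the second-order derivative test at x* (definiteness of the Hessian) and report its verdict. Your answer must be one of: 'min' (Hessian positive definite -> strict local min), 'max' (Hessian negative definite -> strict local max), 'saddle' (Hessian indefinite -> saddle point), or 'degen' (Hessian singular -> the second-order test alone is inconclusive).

Compute the Hessian H = grad^2 f:
  H = [[-7, 4], [4, -8]]
Verify stationarity: grad f(x*) = H x* + g = (0, 0).
Eigenvalues of H: -11.5311, -3.4689.
Both eigenvalues < 0, so H is negative definite -> x* is a strict local max.

max


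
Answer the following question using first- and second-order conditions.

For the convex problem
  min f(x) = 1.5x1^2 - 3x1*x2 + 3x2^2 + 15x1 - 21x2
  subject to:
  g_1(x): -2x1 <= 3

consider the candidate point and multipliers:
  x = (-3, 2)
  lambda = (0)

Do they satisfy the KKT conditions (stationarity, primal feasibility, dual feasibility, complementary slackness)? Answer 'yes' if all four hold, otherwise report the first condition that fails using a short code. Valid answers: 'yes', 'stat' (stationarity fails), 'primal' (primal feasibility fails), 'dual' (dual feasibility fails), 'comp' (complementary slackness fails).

Gradient of f: grad f(x) = Q x + c = (0, 0)
Constraint values g_i(x) = a_i^T x - b_i:
  g_1((-3, 2)) = 3
Stationarity residual: grad f(x) + sum_i lambda_i a_i = (0, 0)
  -> stationarity OK
Primal feasibility (all g_i <= 0): FAILS
Dual feasibility (all lambda_i >= 0): OK
Complementary slackness (lambda_i * g_i(x) = 0 for all i): OK

Verdict: the first failing condition is primal_feasibility -> primal.

primal


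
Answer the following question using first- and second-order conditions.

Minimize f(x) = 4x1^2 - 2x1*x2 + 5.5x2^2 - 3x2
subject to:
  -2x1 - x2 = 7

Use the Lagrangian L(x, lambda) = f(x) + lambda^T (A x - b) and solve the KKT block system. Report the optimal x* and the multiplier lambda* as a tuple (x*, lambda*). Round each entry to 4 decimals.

Form the Lagrangian:
  L(x, lambda) = (1/2) x^T Q x + c^T x + lambda^T (A x - b)
Stationarity (grad_x L = 0): Q x + c + A^T lambda = 0.
Primal feasibility: A x = b.

This gives the KKT block system:
  [ Q   A^T ] [ x     ]   [-c ]
  [ A    0  ] [ lambda ] = [ b ]

Solving the linear system:
  x*      = (-2.9, -1.2)
  lambda* = (-10.4)
  f(x*)   = 38.2

x* = (-2.9, -1.2), lambda* = (-10.4)


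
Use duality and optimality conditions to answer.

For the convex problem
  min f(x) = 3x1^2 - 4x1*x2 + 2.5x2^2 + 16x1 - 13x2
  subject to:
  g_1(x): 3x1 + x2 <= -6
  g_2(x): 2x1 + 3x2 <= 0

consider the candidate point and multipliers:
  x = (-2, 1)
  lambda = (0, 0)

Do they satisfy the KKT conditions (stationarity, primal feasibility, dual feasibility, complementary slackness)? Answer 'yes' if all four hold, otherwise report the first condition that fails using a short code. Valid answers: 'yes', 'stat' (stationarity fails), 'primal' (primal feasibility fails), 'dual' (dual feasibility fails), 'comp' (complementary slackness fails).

Gradient of f: grad f(x) = Q x + c = (0, 0)
Constraint values g_i(x) = a_i^T x - b_i:
  g_1((-2, 1)) = 1
  g_2((-2, 1)) = -1
Stationarity residual: grad f(x) + sum_i lambda_i a_i = (0, 0)
  -> stationarity OK
Primal feasibility (all g_i <= 0): FAILS
Dual feasibility (all lambda_i >= 0): OK
Complementary slackness (lambda_i * g_i(x) = 0 for all i): OK

Verdict: the first failing condition is primal_feasibility -> primal.

primal


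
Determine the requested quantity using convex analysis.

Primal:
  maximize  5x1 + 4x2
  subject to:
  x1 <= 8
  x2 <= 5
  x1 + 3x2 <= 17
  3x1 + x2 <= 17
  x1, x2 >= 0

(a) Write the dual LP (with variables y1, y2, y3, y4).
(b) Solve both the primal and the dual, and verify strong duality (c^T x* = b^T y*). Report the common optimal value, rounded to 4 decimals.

The standard primal-dual pair for 'max c^T x s.t. A x <= b, x >= 0' is:
  Dual:  min b^T y  s.t.  A^T y >= c,  y >= 0.

So the dual LP is:
  minimize  8y1 + 5y2 + 17y3 + 17y4
  subject to:
    y1 + y3 + 3y4 >= 5
    y2 + 3y3 + y4 >= 4
    y1, y2, y3, y4 >= 0

Solving the primal: x* = (4.25, 4.25).
  primal value c^T x* = 38.25.
Solving the dual: y* = (0, 0, 0.875, 1.375).
  dual value b^T y* = 38.25.
Strong duality: c^T x* = b^T y*. Confirmed.

38.25


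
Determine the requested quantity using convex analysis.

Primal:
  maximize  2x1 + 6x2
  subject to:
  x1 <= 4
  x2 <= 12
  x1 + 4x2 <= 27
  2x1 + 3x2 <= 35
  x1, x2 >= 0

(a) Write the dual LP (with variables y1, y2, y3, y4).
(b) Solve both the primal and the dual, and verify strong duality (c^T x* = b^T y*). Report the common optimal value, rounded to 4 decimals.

The standard primal-dual pair for 'max c^T x s.t. A x <= b, x >= 0' is:
  Dual:  min b^T y  s.t.  A^T y >= c,  y >= 0.

So the dual LP is:
  minimize  4y1 + 12y2 + 27y3 + 35y4
  subject to:
    y1 + y3 + 2y4 >= 2
    y2 + 4y3 + 3y4 >= 6
    y1, y2, y3, y4 >= 0

Solving the primal: x* = (4, 5.75).
  primal value c^T x* = 42.5.
Solving the dual: y* = (0.5, 0, 1.5, 0).
  dual value b^T y* = 42.5.
Strong duality: c^T x* = b^T y*. Confirmed.

42.5
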